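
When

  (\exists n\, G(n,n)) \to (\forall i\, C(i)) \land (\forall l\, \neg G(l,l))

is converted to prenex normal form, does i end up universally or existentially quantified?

universal

First replace A → B with ¬A ∨ B.
  \neg (\exists n\, G(n,n)) \lor (\forall i\, C(i)) \land (\forall l\, \neg G(l,l))
Push ¬ through the quantifiers and connectives to reach negation normal form:
  (\forall n\, \neg G(n,n)) \lor (\forall i\, C(i)) \land (\forall l\, \neg G(l,l))
Pull the quantifiers to the front (each side's bound variable is not free in the other side):
  \forall n\, \forall i\, \forall l\, (\neg G(n,n) \lor C(i) \land \neg G(l,l))
The quantifier \forall i sits under an even number of negations (counting the antecedent side of each →), so it remains universal.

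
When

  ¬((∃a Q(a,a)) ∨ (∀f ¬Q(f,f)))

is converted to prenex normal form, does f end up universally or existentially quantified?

existential

Drive negations inward (¬∀x A ≡ ∃x ¬A, ¬∃x A ≡ ∀x ¬A, De Morgan for ∧/∨):
  (∀a ¬Q(a,a)) ∧ (∃f Q(f,f))
Finally move all quantifiers to the prefix:
  ∀a ∃f (¬Q(a,a) ∧ Q(f,f))
The quantifier ∀f sits under an odd number of negations, so it flips to ∃f.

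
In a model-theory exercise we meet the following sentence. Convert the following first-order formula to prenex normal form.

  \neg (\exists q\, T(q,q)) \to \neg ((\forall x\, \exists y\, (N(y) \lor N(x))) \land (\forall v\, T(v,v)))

Eliminate → and ↔ using ¬ and ∨.
  \neg \neg (\exists q\, T(q,q)) \lor \neg ((\forall x\, \exists y\, (N(y) \lor N(x))) \land (\forall v\, T(v,v)))
Drive negations inward (¬∀x A ≡ ∃x ¬A, ¬∃x A ≡ ∀x ¬A, De Morgan for ∧/∨):
  (\exists q\, T(q,q)) \lor (\exists x\, \forall y\, (\neg N(y) \land \neg N(x))) \lor (\exists v\, \neg T(v,v))
All bound variables are already distinct, so no renaming is needed.
Finally move all quantifiers to the prefix:
  \exists q\, \exists x\, \forall y\, \exists v\, (T(q,q) \lor \neg N(y) \land \neg N(x) \lor \neg T(v,v))

\exists q\, \exists x\, \forall y\, \exists v\, (T(q,q) \lor \neg N(y) \land \neg N(x) \lor \neg T(v,v))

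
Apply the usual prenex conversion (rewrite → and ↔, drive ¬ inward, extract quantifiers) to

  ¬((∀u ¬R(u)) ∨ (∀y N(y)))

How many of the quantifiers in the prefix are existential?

2

Move each ¬ inward, flipping quantifiers it crosses:
  (∃u R(u)) ∧ (∃y ¬N(y))
All bound variables are already distinct, so no renaming is needed.
Finally move all quantifiers to the prefix:
  ∃u ∃y (R(u) ∧ ¬N(y))
The prefix is ∃u ∃y: 0 universal, 2 existential.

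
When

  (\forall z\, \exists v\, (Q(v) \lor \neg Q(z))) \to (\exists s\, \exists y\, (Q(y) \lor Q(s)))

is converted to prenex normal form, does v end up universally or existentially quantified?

First replace A → B with ¬A ∨ B.
  \neg (\forall z\, \exists v\, (Q(v) \lor \neg Q(z))) \lor (\exists s\, \exists y\, (Q(y) \lor Q(s)))
Move each ¬ inward, flipping quantifiers it crosses:
  (\exists z\, \forall v\, (\neg Q(v) \land Q(z))) \lor (\exists s\, \exists y\, (Q(y) \lor Q(s)))
All bound variables are already distinct, so no renaming is needed.
Extract every quantifier outward, since the variables are now distinct and don't occur free across branches:
  \exists z\, \forall v\, \exists s\, \exists y\, (\neg Q(v) \land Q(z) \lor Q(y) \lor Q(s))
The quantifier \exists v sits under an odd number of negations (counting the antecedent side of each →), so it flips to \forall v.

universal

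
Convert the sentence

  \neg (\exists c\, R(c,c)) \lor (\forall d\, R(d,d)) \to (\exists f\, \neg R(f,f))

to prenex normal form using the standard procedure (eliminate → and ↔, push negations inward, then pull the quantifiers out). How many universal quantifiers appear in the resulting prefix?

0

First replace A → B with ¬A ∨ B.
  \neg (\neg (\exists c\, R(c,c)) \lor (\forall d\, R(d,d))) \lor (\exists f\, \neg R(f,f))
Push ¬ through the quantifiers and connectives to reach negation normal form:
  (\exists c\, R(c,c)) \land (\exists d\, \neg R(d,d)) \lor (\exists f\, \neg R(f,f))
Extract every quantifier outward, since the variables are now distinct and don't occur free across branches:
  \exists c\, \exists d\, \exists f\, (R(c,c) \land \neg R(d,d) \lor \neg R(f,f))
The prefix is \exists c \exists d \exists f: 0 universal, 3 existential.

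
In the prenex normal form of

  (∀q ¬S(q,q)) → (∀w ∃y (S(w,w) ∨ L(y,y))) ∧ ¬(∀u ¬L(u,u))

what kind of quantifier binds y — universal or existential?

existential

Eliminate → and ↔ using ¬ and ∨.
  ¬(∀q ¬S(q,q)) ∨ (∀w ∃y (S(w,w) ∨ L(y,y))) ∧ ¬(∀u ¬L(u,u))
Push ¬ through the quantifiers and connectives to reach negation normal form:
  (∃q S(q,q)) ∨ (∀w ∃y (S(w,w) ∨ L(y,y))) ∧ (∃u L(u,u))
Extract every quantifier outward, since the variables are now distinct and don't occur free across branches:
  ∃q ∀w ∃y ∃u (S(q,q) ∨ (S(w,w) ∨ L(y,y)) ∧ L(u,u))
The quantifier ∃y sits under an even number of negations (counting the antecedent side of each →), so it remains existential.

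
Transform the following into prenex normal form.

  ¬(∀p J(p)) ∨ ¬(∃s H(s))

Drive negations inward (¬∀x A ≡ ∃x ¬A, ¬∃x A ≡ ∀x ¬A, De Morgan for ∧/∨):
  (∃p ¬J(p)) ∨ (∀s ¬H(s))
All bound variables are already distinct, so no renaming is needed.
Extract every quantifier outward, since the variables are now distinct and don't occur free across branches:
  ∃p ∀s (¬J(p) ∨ ¬H(s))

∃p ∀s (¬J(p) ∨ ¬H(s))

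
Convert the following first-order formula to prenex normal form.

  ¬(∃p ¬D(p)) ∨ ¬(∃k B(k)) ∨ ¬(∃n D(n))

Move each ¬ inward, flipping quantifiers it crosses:
  (∀p D(p)) ∨ (∀k ¬B(k)) ∨ (∀n ¬D(n))
Extract every quantifier outward, since the variables are now distinct and don't occur free across branches:
  ∀p ∀k ∀n (D(p) ∨ ¬B(k) ∨ ¬D(n))

∀p ∀k ∀n (D(p) ∨ ¬B(k) ∨ ¬D(n))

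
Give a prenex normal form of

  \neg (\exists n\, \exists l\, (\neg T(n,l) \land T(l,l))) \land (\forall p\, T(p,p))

Move each ¬ inward, flipping quantifiers it crosses:
  (\forall n\, \forall l\, (T(n,l) \lor \neg T(l,l))) \land (\forall p\, T(p,p))
All bound variables are already distinct, so no renaming is needed.
Pull the quantifiers to the front (each side's bound variable is not free in the other side):
  \forall n\, \forall l\, \forall p\, ((T(n,l) \lor \neg T(l,l)) \land T(p,p))

\forall n\, \forall l\, \forall p\, ((T(n,l) \lor \neg T(l,l)) \land T(p,p))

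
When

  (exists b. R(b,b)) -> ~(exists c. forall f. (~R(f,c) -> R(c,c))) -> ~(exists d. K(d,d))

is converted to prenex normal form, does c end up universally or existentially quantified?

Rewrite implications/biconditionals: A → B as ¬A ∨ B.
  ~(exists b. R(b,b)) | ~~(exists c. forall f. (~~R(f,c) | R(c,c))) | ~(exists d. K(d,d))
Move each ¬ inward, flipping quantifiers it crosses:
  (forall b. ~R(b,b)) | (exists c. forall f. (R(f,c) | R(c,c))) | (forall d. ~K(d,d))
Pull the quantifiers to the front (each side's bound variable is not free in the other side):
  forall b. exists c. forall f. forall d. (~R(b,b) | R(f,c) | R(c,c) | ~K(d,d))
The quantifier exists c sits under an even number of negations (counting the antecedent side of each →), so it remains existential.

existential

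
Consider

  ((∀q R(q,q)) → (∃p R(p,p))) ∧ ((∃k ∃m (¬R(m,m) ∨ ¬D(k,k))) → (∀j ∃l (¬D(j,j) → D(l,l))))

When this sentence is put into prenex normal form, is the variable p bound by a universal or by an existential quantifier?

existential

First replace A → B with ¬A ∨ B.
  (¬(∀q R(q,q)) ∨ (∃p R(p,p))) ∧ (¬(∃k ∃m (¬R(m,m) ∨ ¬D(k,k))) ∨ (∀j ∃l (¬¬D(j,j) ∨ D(l,l))))
Drive negations inward (¬∀x A ≡ ∃x ¬A, ¬∃x A ≡ ∀x ¬A, De Morgan for ∧/∨):
  ((∃q ¬R(q,q)) ∨ (∃p R(p,p))) ∧ ((∀k ∀m (R(m,m) ∧ D(k,k))) ∨ (∀j ∃l (D(j,j) ∨ D(l,l))))
All bound variables are already distinct, so no renaming is needed.
Extract every quantifier outward, since the variables are now distinct and don't occur free across branches:
  ∃q ∃p ∀k ∀m ∀j ∃l ((¬R(q,q) ∨ R(p,p)) ∧ (R(m,m) ∧ D(k,k) ∨ D(j,j) ∨ D(l,l)))
The quantifier ∃p sits under an even number of negations (counting the antecedent side of each →), so it remains existential.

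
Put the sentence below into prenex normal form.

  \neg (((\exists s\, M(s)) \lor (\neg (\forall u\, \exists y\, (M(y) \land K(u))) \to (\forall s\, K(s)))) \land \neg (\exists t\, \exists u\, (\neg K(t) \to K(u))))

\forall s\, \exists u\, \forall y\, \exists r\, \exists t\, \exists w\, (\neg M(s) \land (\neg M(y) \lor \neg K(u)) \land \neg K(r) \lor K(t) \lor K(w))

Eliminate → and ↔ using ¬ and ∨.
  \neg (((\exists s\, M(s)) \lor \neg \neg (\forall u\, \exists y\, (M(y) \land K(u))) \lor (\forall s\, K(s))) \land \neg (\exists t\, \exists u\, (\neg \neg K(t) \lor K(u))))
Push ¬ through the quantifiers and connectives to reach negation normal form:
  (\forall s\, \neg M(s)) \land (\exists u\, \forall y\, (\neg M(y) \lor \neg K(u))) \land (\exists s\, \neg K(s)) \lor (\exists t\, \exists u\, (K(t) \lor K(u)))
Standardize variables apart so no two quantifiers bind the same name: s↦r, u↦w.
  (\forall s\, \neg M(s)) \land (\exists u\, \forall y\, (\neg M(y) \lor \neg K(u))) \land (\exists r\, \neg K(r)) \lor (\exists t\, \exists w\, (K(t) \lor K(w)))
Pull the quantifiers to the front (each side's bound variable is not free in the other side):
  \forall s\, \exists u\, \forall y\, \exists r\, \exists t\, \exists w\, (\neg M(s) \land (\neg M(y) \lor \neg K(u)) \land \neg K(r) \lor K(t) \lor K(w))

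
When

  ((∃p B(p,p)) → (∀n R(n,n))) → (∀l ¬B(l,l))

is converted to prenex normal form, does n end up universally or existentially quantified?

existential

First replace A → B with ¬A ∨ B.
  ¬(¬(∃p B(p,p)) ∨ (∀n R(n,n))) ∨ (∀l ¬B(l,l))
Move each ¬ inward, flipping quantifiers it crosses:
  (∃p B(p,p)) ∧ (∃n ¬R(n,n)) ∨ (∀l ¬B(l,l))
Extract every quantifier outward, since the variables are now distinct and don't occur free across branches:
  ∃p ∃n ∀l (B(p,p) ∧ ¬R(n,n) ∨ ¬B(l,l))
The quantifier ∀n sits under an odd number of negations (counting the antecedent side of each →), so it flips to ∃n.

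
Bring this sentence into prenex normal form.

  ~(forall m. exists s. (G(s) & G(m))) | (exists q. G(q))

Move each ¬ inward, flipping quantifiers it crosses:
  (exists m. forall s. (~G(s) | ~G(m))) | (exists q. G(q))
All bound variables are already distinct, so no renaming is needed.
Pull the quantifiers to the front (each side's bound variable is not free in the other side):
  exists m. forall s. exists q. (~G(s) | ~G(m) | G(q))

exists m. forall s. exists q. (~G(s) | ~G(m) | G(q))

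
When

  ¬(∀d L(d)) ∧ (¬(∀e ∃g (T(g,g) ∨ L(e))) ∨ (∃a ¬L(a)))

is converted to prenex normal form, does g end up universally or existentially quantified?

Drive negations inward (¬∀x A ≡ ∃x ¬A, ¬∃x A ≡ ∀x ¬A, De Morgan for ∧/∨):
  (∃d ¬L(d)) ∧ ((∃e ∀g (¬T(g,g) ∧ ¬L(e))) ∨ (∃a ¬L(a)))
Pull the quantifiers to the front (each side's bound variable is not free in the other side):
  ∃d ∃e ∀g ∃a (¬L(d) ∧ (¬T(g,g) ∧ ¬L(e) ∨ ¬L(a)))
The quantifier ∃g sits under an odd number of negations, so it flips to ∀g.

universal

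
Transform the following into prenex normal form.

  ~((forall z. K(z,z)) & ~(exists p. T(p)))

Push ¬ through the quantifiers and connectives to reach negation normal form:
  (exists z. ~K(z,z)) | (exists p. T(p))
All bound variables are already distinct, so no renaming is needed.
Pull the quantifiers to the front (each side's bound variable is not free in the other side):
  exists z. exists p. (~K(z,z) | T(p))

exists z. exists p. (~K(z,z) | T(p))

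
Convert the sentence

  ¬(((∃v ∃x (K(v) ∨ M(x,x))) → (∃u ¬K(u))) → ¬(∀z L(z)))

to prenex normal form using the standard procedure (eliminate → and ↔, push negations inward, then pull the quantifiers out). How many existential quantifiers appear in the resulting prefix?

1

Rewrite implications/biconditionals: A → B as ¬A ∨ B.
  ¬(¬(¬(∃v ∃x (K(v) ∨ M(x,x))) ∨ (∃u ¬K(u))) ∨ ¬(∀z L(z)))
Drive negations inward (¬∀x A ≡ ∃x ¬A, ¬∃x A ≡ ∀x ¬A, De Morgan for ∧/∨):
  ((∀v ∀x (¬K(v) ∧ ¬M(x,x))) ∨ (∃u ¬K(u))) ∧ (∀z L(z))
Finally move all quantifiers to the prefix:
  ∀v ∀x ∃u ∀z ((¬K(v) ∧ ¬M(x,x) ∨ ¬K(u)) ∧ L(z))
The prefix is ∀v ∀x ∃u ∀z: 3 universal, 1 existential.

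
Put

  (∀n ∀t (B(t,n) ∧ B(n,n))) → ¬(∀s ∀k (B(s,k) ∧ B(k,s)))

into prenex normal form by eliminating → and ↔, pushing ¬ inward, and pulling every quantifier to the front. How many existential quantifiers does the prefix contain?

Rewrite implications/biconditionals: A → B as ¬A ∨ B.
  ¬(∀n ∀t (B(t,n) ∧ B(n,n))) ∨ ¬(∀s ∀k (B(s,k) ∧ B(k,s)))
Move each ¬ inward, flipping quantifiers it crosses:
  (∃n ∃t (¬B(t,n) ∨ ¬B(n,n))) ∨ (∃s ∃k (¬B(s,k) ∨ ¬B(k,s)))
All bound variables are already distinct, so no renaming is needed.
Extract every quantifier outward, since the variables are now distinct and don't occur free across branches:
  ∃n ∃t ∃s ∃k (¬B(t,n) ∨ ¬B(n,n) ∨ ¬B(s,k) ∨ ¬B(k,s))
The prefix is ∃n ∃t ∃s ∃k: 0 universal, 4 existential.

4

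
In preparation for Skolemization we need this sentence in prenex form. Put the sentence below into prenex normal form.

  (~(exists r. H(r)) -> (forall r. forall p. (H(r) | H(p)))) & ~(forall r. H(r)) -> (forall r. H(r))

forall r. exists u. exists p. forall v1. forall y. (~H(r) & ~H(u) & ~H(p) | H(v1) | H(y))

First replace A → B with ¬A ∨ B.
  ~((~~(exists r. H(r)) | (forall r. forall p. (H(r) | H(p)))) & ~(forall r. H(r))) | (forall r. H(r))
Drive negations inward (¬∀x A ≡ ∃x ¬A, ¬∃x A ≡ ∀x ¬A, De Morgan for ∧/∨):
  (forall r. ~H(r)) & (exists r. exists p. (~H(r) & ~H(p))) | (forall r. H(r)) | (forall r. H(r))
Standardize variables apart so no two quantifiers bind the same name: r↦u, r↦v1, r↦y.
  (forall r. ~H(r)) & (exists u. exists p. (~H(u) & ~H(p))) | (forall v1. H(v1)) | (forall y. H(y))
Finally move all quantifiers to the prefix:
  forall r. exists u. exists p. forall v1. forall y. (~H(r) & ~H(u) & ~H(p) | H(v1) | H(y))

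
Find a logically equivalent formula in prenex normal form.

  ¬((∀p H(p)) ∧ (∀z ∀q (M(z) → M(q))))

∃p ∃z ∃q (¬H(p) ∨ M(z) ∧ ¬M(q))

Eliminate → and ↔ using ¬ and ∨.
  ¬((∀p H(p)) ∧ (∀z ∀q (¬M(z) ∨ M(q))))
Move each ¬ inward, flipping quantifiers it crosses:
  (∃p ¬H(p)) ∨ (∃z ∃q (M(z) ∧ ¬M(q)))
Finally move all quantifiers to the prefix:
  ∃p ∃z ∃q (¬H(p) ∨ M(z) ∧ ¬M(q))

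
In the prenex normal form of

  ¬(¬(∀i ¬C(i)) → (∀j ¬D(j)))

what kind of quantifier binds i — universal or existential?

Rewrite implications/biconditionals: A → B as ¬A ∨ B.
  ¬(¬¬(∀i ¬C(i)) ∨ (∀j ¬D(j)))
Drive negations inward (¬∀x A ≡ ∃x ¬A, ¬∃x A ≡ ∀x ¬A, De Morgan for ∧/∨):
  (∃i C(i)) ∧ (∃j D(j))
All bound variables are already distinct, so no renaming is needed.
Extract every quantifier outward, since the variables are now distinct and don't occur free across branches:
  ∃i ∃j (C(i) ∧ D(j))
The quantifier ∀i sits under an odd number of negations (counting the antecedent side of each →), so it flips to ∃i.

existential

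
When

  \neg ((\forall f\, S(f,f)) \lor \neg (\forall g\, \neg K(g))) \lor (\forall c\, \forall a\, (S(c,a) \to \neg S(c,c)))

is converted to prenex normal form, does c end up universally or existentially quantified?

Rewrite implications/biconditionals: A → B as ¬A ∨ B.
  \neg ((\forall f\, S(f,f)) \lor \neg (\forall g\, \neg K(g))) \lor (\forall c\, \forall a\, (\neg S(c,a) \lor \neg S(c,c)))
Drive negations inward (¬∀x A ≡ ∃x ¬A, ¬∃x A ≡ ∀x ¬A, De Morgan for ∧/∨):
  (\exists f\, \neg S(f,f)) \land (\forall g\, \neg K(g)) \lor (\forall c\, \forall a\, (\neg S(c,a) \lor \neg S(c,c)))
All bound variables are already distinct, so no renaming is needed.
Finally move all quantifiers to the prefix:
  \exists f\, \forall g\, \forall c\, \forall a\, (\neg S(f,f) \land \neg K(g) \lor \neg S(c,a) \lor \neg S(c,c))
The quantifier \forall c sits under an even number of negations (counting the antecedent side of each →), so it remains universal.

universal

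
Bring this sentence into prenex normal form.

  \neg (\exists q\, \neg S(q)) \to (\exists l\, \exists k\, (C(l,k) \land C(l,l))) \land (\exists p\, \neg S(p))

\exists q\, \exists l\, \exists k\, \exists p\, (\neg S(q) \lor C(l,k) \land C(l,l) \land \neg S(p))

Eliminate → and ↔ using ¬ and ∨.
  \neg \neg (\exists q\, \neg S(q)) \lor (\exists l\, \exists k\, (C(l,k) \land C(l,l))) \land (\exists p\, \neg S(p))
Push ¬ through the quantifiers and connectives to reach negation normal form:
  (\exists q\, \neg S(q)) \lor (\exists l\, \exists k\, (C(l,k) \land C(l,l))) \land (\exists p\, \neg S(p))
All bound variables are already distinct, so no renaming is needed.
Finally move all quantifiers to the prefix:
  \exists q\, \exists l\, \exists k\, \exists p\, (\neg S(q) \lor C(l,k) \land C(l,l) \land \neg S(p))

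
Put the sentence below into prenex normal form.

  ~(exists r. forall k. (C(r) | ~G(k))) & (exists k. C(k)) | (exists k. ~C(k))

forall r. exists k. exists v. exists w1. (~C(r) & G(k) & C(v) | ~C(w1))

Drive negations inward (¬∀x A ≡ ∃x ¬A, ¬∃x A ≡ ∀x ¬A, De Morgan for ∧/∨):
  (forall r. exists k. (~C(r) & G(k))) & (exists k. C(k)) | (exists k. ~C(k))
Give each quantifier a distinct variable: k↦v, k↦w1.
  (forall r. exists k. (~C(r) & G(k))) & (exists v. C(v)) | (exists w1. ~C(w1))
Extract every quantifier outward, since the variables are now distinct and don't occur free across branches:
  forall r. exists k. exists v. exists w1. (~C(r) & G(k) & C(v) | ~C(w1))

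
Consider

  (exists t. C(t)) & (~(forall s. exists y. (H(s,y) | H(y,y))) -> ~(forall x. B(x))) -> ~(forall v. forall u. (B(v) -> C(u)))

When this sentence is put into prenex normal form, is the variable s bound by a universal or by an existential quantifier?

existential

Eliminate → and ↔ using ¬ and ∨.
  ~((exists t. C(t)) & (~~(forall s. exists y. (H(s,y) | H(y,y))) | ~(forall x. B(x)))) | ~(forall v. forall u. (~B(v) | C(u)))
Move each ¬ inward, flipping quantifiers it crosses:
  (forall t. ~C(t)) | (exists s. forall y. (~H(s,y) & ~H(y,y))) & (forall x. B(x)) | (exists v. exists u. (B(v) & ~C(u)))
Finally move all quantifiers to the prefix:
  forall t. exists s. forall y. forall x. exists v. exists u. (~C(t) | ~H(s,y) & ~H(y,y) & B(x) | B(v) & ~C(u))
The quantifier forall s sits under an odd number of negations (counting the antecedent side of each →), so it flips to exists s.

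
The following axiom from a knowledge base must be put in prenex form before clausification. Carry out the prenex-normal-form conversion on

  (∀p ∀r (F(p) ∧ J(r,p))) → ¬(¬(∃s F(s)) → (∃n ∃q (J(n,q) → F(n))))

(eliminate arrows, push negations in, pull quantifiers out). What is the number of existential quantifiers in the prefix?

2

Eliminate → and ↔ using ¬ and ∨.
  ¬(∀p ∀r (F(p) ∧ J(r,p))) ∨ ¬(¬¬(∃s F(s)) ∨ (∃n ∃q (¬J(n,q) ∨ F(n))))
Move each ¬ inward, flipping quantifiers it crosses:
  (∃p ∃r (¬F(p) ∨ ¬J(r,p))) ∨ (∀s ¬F(s)) ∧ (∀n ∀q (J(n,q) ∧ ¬F(n)))
Finally move all quantifiers to the prefix:
  ∃p ∃r ∀s ∀n ∀q (¬F(p) ∨ ¬J(r,p) ∨ ¬F(s) ∧ J(n,q) ∧ ¬F(n))
The prefix is ∃p ∃r ∀s ∀n ∀q: 3 universal, 2 existential.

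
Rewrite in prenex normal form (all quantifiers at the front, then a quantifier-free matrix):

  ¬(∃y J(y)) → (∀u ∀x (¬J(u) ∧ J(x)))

∃y ∀u ∀x (J(y) ∨ ¬J(u) ∧ J(x))

Rewrite implications/biconditionals: A → B as ¬A ∨ B.
  ¬¬(∃y J(y)) ∨ (∀u ∀x (¬J(u) ∧ J(x)))
Move each ¬ inward, flipping quantifiers it crosses:
  (∃y J(y)) ∨ (∀u ∀x (¬J(u) ∧ J(x)))
All bound variables are already distinct, so no renaming is needed.
Pull the quantifiers to the front (each side's bound variable is not free in the other side):
  ∃y ∀u ∀x (J(y) ∨ ¬J(u) ∧ J(x))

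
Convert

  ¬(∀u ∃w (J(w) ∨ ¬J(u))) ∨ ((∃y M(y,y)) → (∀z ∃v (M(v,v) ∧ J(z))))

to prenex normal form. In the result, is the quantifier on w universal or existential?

universal

Rewrite implications/biconditionals: A → B as ¬A ∨ B.
  ¬(∀u ∃w (J(w) ∨ ¬J(u))) ∨ ¬(∃y M(y,y)) ∨ (∀z ∃v (M(v,v) ∧ J(z)))
Move each ¬ inward, flipping quantifiers it crosses:
  (∃u ∀w (¬J(w) ∧ J(u))) ∨ (∀y ¬M(y,y)) ∨ (∀z ∃v (M(v,v) ∧ J(z)))
Pull the quantifiers to the front (each side's bound variable is not free in the other side):
  ∃u ∀w ∀y ∀z ∃v (¬J(w) ∧ J(u) ∨ ¬M(y,y) ∨ M(v,v) ∧ J(z))
The quantifier ∃w sits under an odd number of negations (counting the antecedent side of each →), so it flips to ∀w.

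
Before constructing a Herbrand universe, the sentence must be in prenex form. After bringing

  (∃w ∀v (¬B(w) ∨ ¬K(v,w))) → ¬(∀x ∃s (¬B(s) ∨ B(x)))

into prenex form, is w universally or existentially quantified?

First replace A → B with ¬A ∨ B.
  ¬(∃w ∀v (¬B(w) ∨ ¬K(v,w))) ∨ ¬(∀x ∃s (¬B(s) ∨ B(x)))
Move each ¬ inward, flipping quantifiers it crosses:
  (∀w ∃v (B(w) ∧ K(v,w))) ∨ (∃x ∀s (B(s) ∧ ¬B(x)))
Pull the quantifiers to the front (each side's bound variable is not free in the other side):
  ∀w ∃v ∃x ∀s (B(w) ∧ K(v,w) ∨ B(s) ∧ ¬B(x))
The quantifier ∃w sits under an odd number of negations (counting the antecedent side of each →), so it flips to ∀w.

universal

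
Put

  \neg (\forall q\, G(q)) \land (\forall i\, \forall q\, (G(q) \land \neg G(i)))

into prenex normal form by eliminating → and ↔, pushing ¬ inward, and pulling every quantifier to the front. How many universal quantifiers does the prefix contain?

Move each ¬ inward, flipping quantifiers it crosses:
  (\exists q\, \neg G(q)) \land (\forall i\, \forall q\, (G(q) \land \neg G(i)))
Standardize variables apart so no two quantifiers bind the same name: q↦p.
  (\exists q\, \neg G(q)) \land (\forall i\, \forall p\, (G(p) \land \neg G(i)))
Extract every quantifier outward, since the variables are now distinct and don't occur free across branches:
  \exists q\, \forall i\, \forall p\, (\neg G(q) \land G(p) \land \neg G(i))
The prefix is \exists q \forall i \forall p: 2 universal, 1 existential.

2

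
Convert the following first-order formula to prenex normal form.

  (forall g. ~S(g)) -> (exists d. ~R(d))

Rewrite implications/biconditionals: A → B as ¬A ∨ B.
  ~(forall g. ~S(g)) | (exists d. ~R(d))
Move each ¬ inward, flipping quantifiers it crosses:
  (exists g. S(g)) | (exists d. ~R(d))
All bound variables are already distinct, so no renaming is needed.
Extract every quantifier outward, since the variables are now distinct and don't occur free across branches:
  exists g. exists d. (S(g) | ~R(d))

exists g. exists d. (S(g) | ~R(d))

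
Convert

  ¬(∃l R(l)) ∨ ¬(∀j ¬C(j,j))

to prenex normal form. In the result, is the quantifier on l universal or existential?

Push ¬ through the quantifiers and connectives to reach negation normal form:
  (∀l ¬R(l)) ∨ (∃j C(j,j))
All bound variables are already distinct, so no renaming is needed.
Pull the quantifiers to the front (each side's bound variable is not free in the other side):
  ∀l ∃j (¬R(l) ∨ C(j,j))
The quantifier ∃l sits under an odd number of negations, so it flips to ∀l.

universal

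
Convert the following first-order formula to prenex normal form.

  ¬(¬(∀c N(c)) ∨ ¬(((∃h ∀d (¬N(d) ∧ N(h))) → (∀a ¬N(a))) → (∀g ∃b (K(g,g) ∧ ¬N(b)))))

Eliminate → and ↔ using ¬ and ∨.
  ¬(¬(∀c N(c)) ∨ ¬(¬(¬(∃h ∀d (¬N(d) ∧ N(h))) ∨ (∀a ¬N(a))) ∨ (∀g ∃b (K(g,g) ∧ ¬N(b)))))
Drive negations inward (¬∀x A ≡ ∃x ¬A, ¬∃x A ≡ ∀x ¬A, De Morgan for ∧/∨):
  (∀c N(c)) ∧ ((∃h ∀d (¬N(d) ∧ N(h))) ∧ (∃a N(a)) ∨ (∀g ∃b (K(g,g) ∧ ¬N(b))))
Finally move all quantifiers to the prefix:
  ∀c ∃h ∀d ∃a ∀g ∃b (N(c) ∧ (¬N(d) ∧ N(h) ∧ N(a) ∨ K(g,g) ∧ ¬N(b)))

∀c ∃h ∀d ∃a ∀g ∃b (N(c) ∧ (¬N(d) ∧ N(h) ∧ N(a) ∨ K(g,g) ∧ ¬N(b)))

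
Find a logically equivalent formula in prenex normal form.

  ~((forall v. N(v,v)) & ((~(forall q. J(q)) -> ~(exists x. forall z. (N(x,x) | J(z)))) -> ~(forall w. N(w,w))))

exists v. forall q. forall x. exists z. forall w. (~N(v,v) | (J(q) | ~N(x,x) & ~J(z)) & N(w,w))

Rewrite implications/biconditionals: A → B as ¬A ∨ B.
  ~((forall v. N(v,v)) & (~(~~(forall q. J(q)) | ~(exists x. forall z. (N(x,x) | J(z)))) | ~(forall w. N(w,w))))
Drive negations inward (¬∀x A ≡ ∃x ¬A, ¬∃x A ≡ ∀x ¬A, De Morgan for ∧/∨):
  (exists v. ~N(v,v)) | ((forall q. J(q)) | (forall x. exists z. (~N(x,x) & ~J(z)))) & (forall w. N(w,w))
Finally move all quantifiers to the prefix:
  exists v. forall q. forall x. exists z. forall w. (~N(v,v) | (J(q) | ~N(x,x) & ~J(z)) & N(w,w))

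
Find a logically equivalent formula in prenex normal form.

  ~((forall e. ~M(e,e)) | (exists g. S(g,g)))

exists e. forall g. (M(e,e) & ~S(g,g))

Move each ¬ inward, flipping quantifiers it crosses:
  (exists e. M(e,e)) & (forall g. ~S(g,g))
All bound variables are already distinct, so no renaming is needed.
Finally move all quantifiers to the prefix:
  exists e. forall g. (M(e,e) & ~S(g,g))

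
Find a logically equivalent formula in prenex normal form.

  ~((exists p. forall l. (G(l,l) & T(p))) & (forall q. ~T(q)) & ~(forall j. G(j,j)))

Drive negations inward (¬∀x A ≡ ∃x ¬A, ¬∃x A ≡ ∀x ¬A, De Morgan for ∧/∨):
  (forall p. exists l. (~G(l,l) | ~T(p))) | (exists q. T(q)) | (forall j. G(j,j))
All bound variables are already distinct, so no renaming is needed.
Extract every quantifier outward, since the variables are now distinct and don't occur free across branches:
  forall p. exists l. exists q. forall j. (~G(l,l) | ~T(p) | T(q) | G(j,j))

forall p. exists l. exists q. forall j. (~G(l,l) | ~T(p) | T(q) | G(j,j))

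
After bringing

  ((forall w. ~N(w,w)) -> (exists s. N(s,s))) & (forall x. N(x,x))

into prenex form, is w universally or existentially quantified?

existential

First replace A → B with ¬A ∨ B.
  (~(forall w. ~N(w,w)) | (exists s. N(s,s))) & (forall x. N(x,x))
Drive negations inward (¬∀x A ≡ ∃x ¬A, ¬∃x A ≡ ∀x ¬A, De Morgan for ∧/∨):
  ((exists w. N(w,w)) | (exists s. N(s,s))) & (forall x. N(x,x))
Pull the quantifiers to the front (each side's bound variable is not free in the other side):
  exists w. exists s. forall x. ((N(w,w) | N(s,s)) & N(x,x))
The quantifier forall w sits under an odd number of negations (counting the antecedent side of each →), so it flips to exists w.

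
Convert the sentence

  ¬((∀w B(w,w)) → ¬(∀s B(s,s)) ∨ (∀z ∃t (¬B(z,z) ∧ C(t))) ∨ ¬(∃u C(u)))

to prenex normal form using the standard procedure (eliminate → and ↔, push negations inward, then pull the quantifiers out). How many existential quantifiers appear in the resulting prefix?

2

First replace A → B with ¬A ∨ B.
  ¬(¬(∀w B(w,w)) ∨ ¬(∀s B(s,s)) ∨ (∀z ∃t (¬B(z,z) ∧ C(t))) ∨ ¬(∃u C(u)))
Move each ¬ inward, flipping quantifiers it crosses:
  (∀w B(w,w)) ∧ (∀s B(s,s)) ∧ (∃z ∀t (B(z,z) ∨ ¬C(t))) ∧ (∃u C(u))
All bound variables are already distinct, so no renaming is needed.
Finally move all quantifiers to the prefix:
  ∀w ∀s ∃z ∀t ∃u (B(w,w) ∧ B(s,s) ∧ (B(z,z) ∨ ¬C(t)) ∧ C(u))
The prefix is ∀w ∀s ∃z ∀t ∃u: 3 universal, 2 existential.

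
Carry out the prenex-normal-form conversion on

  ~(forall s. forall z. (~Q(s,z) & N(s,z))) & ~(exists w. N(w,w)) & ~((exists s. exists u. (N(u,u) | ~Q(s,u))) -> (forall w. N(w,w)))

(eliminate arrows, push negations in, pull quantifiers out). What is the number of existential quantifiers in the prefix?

Rewrite implications/biconditionals: A → B as ¬A ∨ B.
  ~(forall s. forall z. (~Q(s,z) & N(s,z))) & ~(exists w. N(w,w)) & ~(~(exists s. exists u. (N(u,u) | ~Q(s,u))) | (forall w. N(w,w)))
Push ¬ through the quantifiers and connectives to reach negation normal form:
  (exists s. exists z. (Q(s,z) | ~N(s,z))) & (forall w. ~N(w,w)) & (exists s. exists u. (N(u,u) | ~Q(s,u))) & (exists w. ~N(w,w))
Give each quantifier a distinct variable: s↦v, w↦u1.
  (exists s. exists z. (Q(s,z) | ~N(s,z))) & (forall w. ~N(w,w)) & (exists v. exists u. (N(u,u) | ~Q(v,u))) & (exists u1. ~N(u1,u1))
Extract every quantifier outward, since the variables are now distinct and don't occur free across branches:
  exists s. exists z. forall w. exists v. exists u. exists u1. ((Q(s,z) | ~N(s,z)) & ~N(w,w) & (N(u,u) | ~Q(v,u)) & ~N(u1,u1))
The prefix is exists s exists z forall w exists v exists u exists u1: 1 universal, 5 existential.

5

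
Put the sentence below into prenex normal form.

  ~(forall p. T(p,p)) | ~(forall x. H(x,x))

Move each ¬ inward, flipping quantifiers it crosses:
  (exists p. ~T(p,p)) | (exists x. ~H(x,x))
All bound variables are already distinct, so no renaming is needed.
Extract every quantifier outward, since the variables are now distinct and don't occur free across branches:
  exists p. exists x. (~T(p,p) | ~H(x,x))

exists p. exists x. (~T(p,p) | ~H(x,x))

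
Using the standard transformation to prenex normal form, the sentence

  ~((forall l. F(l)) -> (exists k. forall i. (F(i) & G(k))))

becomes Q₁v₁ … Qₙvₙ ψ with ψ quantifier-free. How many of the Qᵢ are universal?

2

Rewrite implications/biconditionals: A → B as ¬A ∨ B.
  ~(~(forall l. F(l)) | (exists k. forall i. (F(i) & G(k))))
Push ¬ through the quantifiers and connectives to reach negation normal form:
  (forall l. F(l)) & (forall k. exists i. (~F(i) | ~G(k)))
Extract every quantifier outward, since the variables are now distinct and don't occur free across branches:
  forall l. forall k. exists i. (F(l) & (~F(i) | ~G(k)))
The prefix is forall l forall k exists i: 2 universal, 1 existential.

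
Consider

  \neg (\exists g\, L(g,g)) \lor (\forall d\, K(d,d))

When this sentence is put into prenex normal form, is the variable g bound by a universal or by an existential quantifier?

Push ¬ through the quantifiers and connectives to reach negation normal form:
  (\forall g\, \neg L(g,g)) \lor (\forall d\, K(d,d))
All bound variables are already distinct, so no renaming is needed.
Pull the quantifiers to the front (each side's bound variable is not free in the other side):
  \forall g\, \forall d\, (\neg L(g,g) \lor K(d,d))
The quantifier \exists g sits under an odd number of negations, so it flips to \forall g.

universal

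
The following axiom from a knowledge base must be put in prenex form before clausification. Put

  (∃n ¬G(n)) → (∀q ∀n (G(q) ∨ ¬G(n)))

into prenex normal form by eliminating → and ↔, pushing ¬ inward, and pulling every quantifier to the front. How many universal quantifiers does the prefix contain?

3

First replace A → B with ¬A ∨ B.
  ¬(∃n ¬G(n)) ∨ (∀q ∀n (G(q) ∨ ¬G(n)))
Drive negations inward (¬∀x A ≡ ∃x ¬A, ¬∃x A ≡ ∀x ¬A, De Morgan for ∧/∨):
  (∀n G(n)) ∨ (∀q ∀n (G(q) ∨ ¬G(n)))
Give each quantifier a distinct variable: n↦b.
  (∀n G(n)) ∨ (∀q ∀b (G(q) ∨ ¬G(b)))
Finally move all quantifiers to the prefix:
  ∀n ∀q ∀b (G(n) ∨ G(q) ∨ ¬G(b))
The prefix is ∀n ∀q ∀b: 3 universal, 0 existential.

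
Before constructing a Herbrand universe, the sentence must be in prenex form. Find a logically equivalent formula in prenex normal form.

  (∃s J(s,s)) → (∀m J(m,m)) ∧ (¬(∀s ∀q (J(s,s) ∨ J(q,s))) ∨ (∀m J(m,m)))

∀s ∀m ∃x1 ∃q ∀u (¬J(s,s) ∨ J(m,m) ∧ (¬J(x1,x1) ∧ ¬J(q,x1) ∨ J(u,u)))

First replace A → B with ¬A ∨ B.
  ¬(∃s J(s,s)) ∨ (∀m J(m,m)) ∧ (¬(∀s ∀q (J(s,s) ∨ J(q,s))) ∨ (∀m J(m,m)))
Drive negations inward (¬∀x A ≡ ∃x ¬A, ¬∃x A ≡ ∀x ¬A, De Morgan for ∧/∨):
  (∀s ¬J(s,s)) ∨ (∀m J(m,m)) ∧ ((∃s ∃q (¬J(s,s) ∧ ¬J(q,s))) ∨ (∀m J(m,m)))
Standardize variables apart so no two quantifiers bind the same name: s↦x1, m↦u.
  (∀s ¬J(s,s)) ∨ (∀m J(m,m)) ∧ ((∃x1 ∃q (¬J(x1,x1) ∧ ¬J(q,x1))) ∨ (∀u J(u,u)))
Pull the quantifiers to the front (each side's bound variable is not free in the other side):
  ∀s ∀m ∃x1 ∃q ∀u (¬J(s,s) ∨ J(m,m) ∧ (¬J(x1,x1) ∧ ¬J(q,x1) ∨ J(u,u)))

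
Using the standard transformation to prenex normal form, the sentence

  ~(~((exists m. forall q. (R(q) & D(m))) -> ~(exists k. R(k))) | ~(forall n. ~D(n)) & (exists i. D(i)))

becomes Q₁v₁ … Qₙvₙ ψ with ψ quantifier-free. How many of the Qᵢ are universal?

Rewrite implications/biconditionals: A → B as ¬A ∨ B.
  ~(~(~(exists m. forall q. (R(q) & D(m))) | ~(exists k. R(k))) | ~(forall n. ~D(n)) & (exists i. D(i)))
Move each ¬ inward, flipping quantifiers it crosses:
  ((forall m. exists q. (~R(q) | ~D(m))) | (forall k. ~R(k))) & ((forall n. ~D(n)) | (forall i. ~D(i)))
Extract every quantifier outward, since the variables are now distinct and don't occur free across branches:
  forall m. exists q. forall k. forall n. forall i. ((~R(q) | ~D(m) | ~R(k)) & (~D(n) | ~D(i)))
The prefix is forall m exists q forall k forall n forall i: 4 universal, 1 existential.

4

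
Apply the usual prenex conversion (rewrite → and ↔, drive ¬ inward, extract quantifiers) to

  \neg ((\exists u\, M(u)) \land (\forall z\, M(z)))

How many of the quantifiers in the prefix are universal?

Push ¬ through the quantifiers and connectives to reach negation normal form:
  (\forall u\, \neg M(u)) \lor (\exists z\, \neg M(z))
Pull the quantifiers to the front (each side's bound variable is not free in the other side):
  \forall u\, \exists z\, (\neg M(u) \lor \neg M(z))
The prefix is \forall u \exists z: 1 universal, 1 existential.

1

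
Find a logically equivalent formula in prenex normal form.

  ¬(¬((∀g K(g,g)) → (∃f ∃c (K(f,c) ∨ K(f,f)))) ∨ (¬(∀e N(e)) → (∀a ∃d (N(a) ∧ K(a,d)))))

∃g ∃f ∃c ∃e ∃a ∀d ((¬K(g,g) ∨ K(f,c) ∨ K(f,f)) ∧ ¬N(e) ∧ (¬N(a) ∨ ¬K(a,d)))

Eliminate → and ↔ using ¬ and ∨.
  ¬(¬(¬(∀g K(g,g)) ∨ (∃f ∃c (K(f,c) ∨ K(f,f)))) ∨ ¬¬(∀e N(e)) ∨ (∀a ∃d (N(a) ∧ K(a,d))))
Move each ¬ inward, flipping quantifiers it crosses:
  ((∃g ¬K(g,g)) ∨ (∃f ∃c (K(f,c) ∨ K(f,f)))) ∧ (∃e ¬N(e)) ∧ (∃a ∀d (¬N(a) ∨ ¬K(a,d)))
All bound variables are already distinct, so no renaming is needed.
Finally move all quantifiers to the prefix:
  ∃g ∃f ∃c ∃e ∃a ∀d ((¬K(g,g) ∨ K(f,c) ∨ K(f,f)) ∧ ¬N(e) ∧ (¬N(a) ∨ ¬K(a,d)))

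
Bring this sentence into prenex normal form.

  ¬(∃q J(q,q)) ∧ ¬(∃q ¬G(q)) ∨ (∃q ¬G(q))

∀q ∀c ∃w (¬J(q,q) ∧ G(c) ∨ ¬G(w))

Drive negations inward (¬∀x A ≡ ∃x ¬A, ¬∃x A ≡ ∀x ¬A, De Morgan for ∧/∨):
  (∀q ¬J(q,q)) ∧ (∀q G(q)) ∨ (∃q ¬G(q))
Rename bound variables to avoid capture: q↦c, q↦w.
  (∀q ¬J(q,q)) ∧ (∀c G(c)) ∨ (∃w ¬G(w))
Finally move all quantifiers to the prefix:
  ∀q ∀c ∃w (¬J(q,q) ∧ G(c) ∨ ¬G(w))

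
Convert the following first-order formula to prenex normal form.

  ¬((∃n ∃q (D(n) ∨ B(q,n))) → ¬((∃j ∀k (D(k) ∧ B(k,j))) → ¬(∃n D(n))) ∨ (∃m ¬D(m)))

Eliminate → and ↔ using ¬ and ∨.
  ¬(¬(∃n ∃q (D(n) ∨ B(q,n))) ∨ ¬(¬(∃j ∀k (D(k) ∧ B(k,j))) ∨ ¬(∃n D(n))) ∨ (∃m ¬D(m)))
Move each ¬ inward, flipping quantifiers it crosses:
  (∃n ∃q (D(n) ∨ B(q,n))) ∧ ((∀j ∃k (¬D(k) ∨ ¬B(k,j))) ∨ (∀n ¬D(n))) ∧ (∀m D(m))
Give each quantifier a distinct variable: n↦b.
  (∃n ∃q (D(n) ∨ B(q,n))) ∧ ((∀j ∃k (¬D(k) ∨ ¬B(k,j))) ∨ (∀b ¬D(b))) ∧ (∀m D(m))
Pull the quantifiers to the front (each side's bound variable is not free in the other side):
  ∃n ∃q ∀j ∃k ∀b ∀m ((D(n) ∨ B(q,n)) ∧ (¬D(k) ∨ ¬B(k,j) ∨ ¬D(b)) ∧ D(m))

∃n ∃q ∀j ∃k ∀b ∀m ((D(n) ∨ B(q,n)) ∧ (¬D(k) ∨ ¬B(k,j) ∨ ¬D(b)) ∧ D(m))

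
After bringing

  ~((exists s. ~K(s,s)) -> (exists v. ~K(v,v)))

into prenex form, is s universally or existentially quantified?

existential

First replace A → B with ¬A ∨ B.
  ~(~(exists s. ~K(s,s)) | (exists v. ~K(v,v)))
Move each ¬ inward, flipping quantifiers it crosses:
  (exists s. ~K(s,s)) & (forall v. K(v,v))
All bound variables are already distinct, so no renaming is needed.
Finally move all quantifiers to the prefix:
  exists s. forall v. (~K(s,s) & K(v,v))
The quantifier exists s sits under an even number of negations (counting the antecedent side of each →), so it remains existential.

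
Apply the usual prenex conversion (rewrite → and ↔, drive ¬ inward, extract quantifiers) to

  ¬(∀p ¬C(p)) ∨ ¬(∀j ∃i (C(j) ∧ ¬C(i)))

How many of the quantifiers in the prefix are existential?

2

Push ¬ through the quantifiers and connectives to reach negation normal form:
  (∃p C(p)) ∨ (∃j ∀i (¬C(j) ∨ C(i)))
Pull the quantifiers to the front (each side's bound variable is not free in the other side):
  ∃p ∃j ∀i (C(p) ∨ ¬C(j) ∨ C(i))
The prefix is ∃p ∃j ∀i: 1 universal, 2 existential.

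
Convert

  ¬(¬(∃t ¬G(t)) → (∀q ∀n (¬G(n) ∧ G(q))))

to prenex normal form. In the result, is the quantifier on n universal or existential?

existential

First replace A → B with ¬A ∨ B.
  ¬(¬¬(∃t ¬G(t)) ∨ (∀q ∀n (¬G(n) ∧ G(q))))
Push ¬ through the quantifiers and connectives to reach negation normal form:
  (∀t G(t)) ∧ (∃q ∃n (G(n) ∨ ¬G(q)))
Finally move all quantifiers to the prefix:
  ∀t ∃q ∃n (G(t) ∧ (G(n) ∨ ¬G(q)))
The quantifier ∀n sits under an odd number of negations (counting the antecedent side of each →), so it flips to ∃n.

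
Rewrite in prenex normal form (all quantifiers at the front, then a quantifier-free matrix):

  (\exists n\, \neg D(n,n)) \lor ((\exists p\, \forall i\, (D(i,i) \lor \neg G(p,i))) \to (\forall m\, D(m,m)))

First replace A → B with ¬A ∨ B.
  (\exists n\, \neg D(n,n)) \lor \neg (\exists p\, \forall i\, (D(i,i) \lor \neg G(p,i))) \lor (\forall m\, D(m,m))
Move each ¬ inward, flipping quantifiers it crosses:
  (\exists n\, \neg D(n,n)) \lor (\forall p\, \exists i\, (\neg D(i,i) \land G(p,i))) \lor (\forall m\, D(m,m))
All bound variables are already distinct, so no renaming is needed.
Pull the quantifiers to the front (each side's bound variable is not free in the other side):
  \exists n\, \forall p\, \exists i\, \forall m\, (\neg D(n,n) \lor \neg D(i,i) \land G(p,i) \lor D(m,m))

\exists n\, \forall p\, \exists i\, \forall m\, (\neg D(n,n) \lor \neg D(i,i) \land G(p,i) \lor D(m,m))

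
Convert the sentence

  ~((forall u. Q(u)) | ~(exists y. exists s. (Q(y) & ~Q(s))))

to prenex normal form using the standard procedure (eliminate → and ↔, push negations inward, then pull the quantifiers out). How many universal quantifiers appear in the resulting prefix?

0

Move each ¬ inward, flipping quantifiers it crosses:
  (exists u. ~Q(u)) & (exists y. exists s. (Q(y) & ~Q(s)))
All bound variables are already distinct, so no renaming is needed.
Pull the quantifiers to the front (each side's bound variable is not free in the other side):
  exists u. exists y. exists s. (~Q(u) & Q(y) & ~Q(s))
The prefix is exists u exists y exists s: 0 universal, 3 existential.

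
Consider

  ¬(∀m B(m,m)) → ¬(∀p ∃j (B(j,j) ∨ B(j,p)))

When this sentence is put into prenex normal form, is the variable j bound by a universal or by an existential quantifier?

universal

First replace A → B with ¬A ∨ B.
  ¬¬(∀m B(m,m)) ∨ ¬(∀p ∃j (B(j,j) ∨ B(j,p)))
Drive negations inward (¬∀x A ≡ ∃x ¬A, ¬∃x A ≡ ∀x ¬A, De Morgan for ∧/∨):
  (∀m B(m,m)) ∨ (∃p ∀j (¬B(j,j) ∧ ¬B(j,p)))
Pull the quantifiers to the front (each side's bound variable is not free in the other side):
  ∀m ∃p ∀j (B(m,m) ∨ ¬B(j,j) ∧ ¬B(j,p))
The quantifier ∃j sits under an odd number of negations (counting the antecedent side of each →), so it flips to ∀j.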